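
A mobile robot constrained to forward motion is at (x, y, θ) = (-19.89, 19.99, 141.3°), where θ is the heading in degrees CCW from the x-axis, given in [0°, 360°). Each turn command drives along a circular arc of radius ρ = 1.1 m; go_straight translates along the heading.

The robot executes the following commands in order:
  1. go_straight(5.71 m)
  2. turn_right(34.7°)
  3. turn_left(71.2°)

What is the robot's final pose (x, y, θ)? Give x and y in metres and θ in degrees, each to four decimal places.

(-25.7246, 24.8893, 177.8000°)

set_pose: (x, y, θ) = (-19.8900, 19.9900, 141.3000°), ρ = 1.1
go_straight(5.71): x += 5.71·cos θ, y += 5.71·sin θ → (-24.3463, 23.5601, 141.3000°)
turn_right(34.7°): centre at ρ to the right, rotate −34.7° → (-24.7126, 24.1044, 106.6000°)
turn_left(71.2°): centre at ρ to the left, rotate +71.2° → (-25.7246, 24.8893, 177.8000°)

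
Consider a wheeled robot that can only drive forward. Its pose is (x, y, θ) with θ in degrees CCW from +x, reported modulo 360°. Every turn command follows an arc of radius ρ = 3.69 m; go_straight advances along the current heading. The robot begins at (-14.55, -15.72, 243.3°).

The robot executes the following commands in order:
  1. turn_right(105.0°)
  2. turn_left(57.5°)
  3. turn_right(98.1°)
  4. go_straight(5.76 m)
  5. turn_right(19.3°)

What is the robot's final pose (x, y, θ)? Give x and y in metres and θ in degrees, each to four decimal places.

set_pose: (x, y, θ) = (-14.5500, -15.7200, 243.3000°), ρ = 3.69
turn_right(105.0°): centre at ρ to the right, rotate −105.0° → (-20.3012, -16.8171, 138.3000°)
turn_left(57.5°): centre at ρ to the left, rotate +57.5° → (-23.7607, -16.0216, 195.8000°)
turn_right(98.1°): centre at ρ to the right, rotate −98.1° → (-28.4221, -12.9654, 97.7000°)
go_straight(5.76): x += 5.76·cos θ, y += 5.76·sin θ → (-29.1939, -7.2574, 97.7000°)
turn_right(19.3°): centre at ρ to the right, rotate −19.3° → (-29.1518, -6.0210, 78.4000°)

(-29.1518, -6.0210, 78.4000°)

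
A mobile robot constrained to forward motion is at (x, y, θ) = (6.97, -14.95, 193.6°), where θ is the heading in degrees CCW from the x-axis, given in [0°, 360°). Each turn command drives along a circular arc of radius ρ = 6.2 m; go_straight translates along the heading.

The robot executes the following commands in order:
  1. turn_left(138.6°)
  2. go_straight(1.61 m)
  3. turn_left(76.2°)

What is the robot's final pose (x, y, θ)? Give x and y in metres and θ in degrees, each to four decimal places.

(14.4884, -25.8434, 48.4000°)

set_pose: (x, y, θ) = (6.9700, -14.9500, 193.6000°), ρ = 6.2
turn_left(138.6°): centre at ρ to the left, rotate +138.6° → (5.5363, -26.4606, 332.2000°)
go_straight(1.61): x += 1.61·cos θ, y += 1.61·sin θ → (6.9605, -27.2114, 332.2000°)
turn_left(76.2°): centre at ρ to the left, rotate +76.2° → (14.4884, -25.8434, 408.4000° ≡ 48.4000°)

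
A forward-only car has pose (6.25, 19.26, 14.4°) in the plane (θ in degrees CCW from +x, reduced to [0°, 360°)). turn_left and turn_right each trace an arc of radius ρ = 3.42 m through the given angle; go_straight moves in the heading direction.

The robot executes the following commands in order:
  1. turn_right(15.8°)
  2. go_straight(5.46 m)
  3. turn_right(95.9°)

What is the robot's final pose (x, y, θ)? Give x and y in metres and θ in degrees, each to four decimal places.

(15.9512, 15.3795, 262.7000°)

set_pose: (x, y, θ) = (6.2500, 19.2600, 14.4000°), ρ = 3.42
turn_right(15.8°): centre at ρ to the right, rotate −15.8° → (7.1841, 19.3664, -1.4000° ≡ 358.6000°)
go_straight(5.46): x += 5.46·cos θ, y += 5.46·sin θ → (12.6424, 19.2330, 358.6000°)
turn_right(95.9°): centre at ρ to the right, rotate −95.9° → (15.9512, 15.3795, 262.7000°)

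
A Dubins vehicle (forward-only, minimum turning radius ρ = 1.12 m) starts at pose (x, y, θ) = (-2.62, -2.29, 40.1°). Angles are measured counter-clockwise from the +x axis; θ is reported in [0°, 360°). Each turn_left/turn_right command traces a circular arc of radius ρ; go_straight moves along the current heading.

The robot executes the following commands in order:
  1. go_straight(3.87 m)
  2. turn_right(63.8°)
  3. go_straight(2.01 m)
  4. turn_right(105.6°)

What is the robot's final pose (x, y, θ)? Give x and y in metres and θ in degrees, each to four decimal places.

(3.7688, -2.1713, 230.7000°)

set_pose: (x, y, θ) = (-2.6200, -2.2900, 40.1000°), ρ = 1.12
go_straight(3.87): x += 3.87·cos θ, y += 3.87·sin θ → (0.3402, 0.2028, 40.1000°)
turn_right(63.8°): centre at ρ to the right, rotate −63.8° → (1.5118, 0.3716, -23.7000° ≡ 336.3000°)
go_straight(2.01): x += 2.01·cos θ, y += 2.01·sin θ → (3.3523, -0.4363, 336.3000°)
turn_right(105.6°): centre at ρ to the right, rotate −105.6° → (3.7688, -2.1713, 230.7000°)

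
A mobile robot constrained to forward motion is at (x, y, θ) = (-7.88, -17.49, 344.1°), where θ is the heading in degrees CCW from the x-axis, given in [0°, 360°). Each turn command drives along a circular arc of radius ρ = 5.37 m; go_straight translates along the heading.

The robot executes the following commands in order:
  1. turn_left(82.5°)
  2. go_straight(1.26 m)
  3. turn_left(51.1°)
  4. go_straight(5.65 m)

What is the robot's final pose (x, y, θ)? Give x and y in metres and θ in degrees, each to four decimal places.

set_pose: (x, y, θ) = (-7.8800, -17.4900, 344.1000°), ρ = 5.37
turn_left(82.5°): centre at ρ to the left, rotate +82.5° → (-1.4805, -14.4581, 426.6000° ≡ 66.6000°)
go_straight(1.26): x += 1.26·cos θ, y += 1.26·sin θ → (-0.9801, -13.3018, 66.6000°)
turn_left(51.1°): centre at ρ to the left, rotate +51.1° → (-1.1539, -8.6729, 117.7000°)
go_straight(5.65): x += 5.65·cos θ, y += 5.65·sin θ → (-3.7802, -3.6704, 117.7000°)

(-3.7802, -3.6704, 117.7000°)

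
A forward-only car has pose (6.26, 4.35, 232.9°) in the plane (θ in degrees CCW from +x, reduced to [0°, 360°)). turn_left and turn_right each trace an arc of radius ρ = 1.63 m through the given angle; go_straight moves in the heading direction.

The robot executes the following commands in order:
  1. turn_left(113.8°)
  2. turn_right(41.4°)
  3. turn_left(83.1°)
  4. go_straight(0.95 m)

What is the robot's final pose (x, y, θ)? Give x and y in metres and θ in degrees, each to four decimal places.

(11.0816, 1.0960, 28.4000°)

set_pose: (x, y, θ) = (6.2600, 4.3500, 232.9000°), ρ = 1.63
turn_left(113.8°): centre at ρ to the left, rotate +113.8° → (7.1851, 1.7805, 346.7000°)
turn_right(41.4°): centre at ρ to the right, rotate −41.4° → (8.1404, 1.1361, 305.3000°)
turn_left(83.1°): centre at ρ to the left, rotate +83.1° → (10.2460, 0.6442, 388.4000° ≡ 28.4000°)
go_straight(0.95): x += 0.95·cos θ, y += 0.95·sin θ → (11.0816, 1.0960, 28.4000°)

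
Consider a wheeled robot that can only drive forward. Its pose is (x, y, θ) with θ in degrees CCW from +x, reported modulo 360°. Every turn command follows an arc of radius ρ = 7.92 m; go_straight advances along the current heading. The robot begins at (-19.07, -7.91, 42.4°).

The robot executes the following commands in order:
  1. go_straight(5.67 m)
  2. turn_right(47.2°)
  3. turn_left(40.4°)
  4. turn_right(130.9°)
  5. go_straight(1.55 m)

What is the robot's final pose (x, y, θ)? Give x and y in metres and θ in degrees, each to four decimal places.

set_pose: (x, y, θ) = (-19.0700, -7.9100, 42.4000°), ρ = 7.92
go_straight(5.67): x += 5.67·cos θ, y += 5.67·sin θ → (-14.8830, -4.0867, 42.4000°)
turn_right(47.2°): centre at ρ to the right, rotate −47.2° → (-8.8798, -2.0430, -4.8000° ≡ 355.2000°)
turn_left(40.4°): centre at ρ to the left, rotate +40.4° → (-3.6066, -0.5906, 395.6000° ≡ 35.6000°)
turn_right(130.9°): centre at ρ to the right, rotate −130.9° → (8.8899, -7.7619, -95.3000° ≡ 264.7000°)
go_straight(1.55): x += 1.55·cos θ, y += 1.55·sin θ → (8.7468, -9.3053, 264.7000°)

(8.7468, -9.3053, 264.7000°)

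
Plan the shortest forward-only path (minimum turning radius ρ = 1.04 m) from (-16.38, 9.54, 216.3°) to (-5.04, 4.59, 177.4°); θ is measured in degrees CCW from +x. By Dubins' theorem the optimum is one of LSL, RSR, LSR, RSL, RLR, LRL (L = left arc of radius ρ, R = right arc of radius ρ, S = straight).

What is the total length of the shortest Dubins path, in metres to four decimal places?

16.7397 m

Let ψ = atan2(Δy, Δx) = atan2(-4.95, 11.34) = -23.5817° be the start→goal bearing.
Normalize: d = |goal − start| / ρ = 12.373282/1.04 = 11.897386, α = (θ_start − ψ) mod 360° = 239.8817° = 4.186725 rad, β = (θ_goal − ψ) mod 360° = 200.9817° = 3.507792 rad.
Common terms: sin α = -0.864991, cos α = -0.501788, sin β = -0.358069, cos β = -0.933695, cos(α−β) = 0.778243, d² = 141.547800. Work in radians in the unit-radius frame; every candidate has L = ρ·(t + p + q).
LSL: p² = 2 + d² − 2cos(α−β) + 2d(sin α − sin β) = 129.929224; p = √p² = 11.398650; φ = atan2(cos β − cos α, d + sin α − sin β) = -0.037900 rad; t = (φ − α) mod 2π = 2.058561 rad, q = (β − φ) mod 2π = 3.545692 rad → L = 1.04·(2.058561 + 11.398650 + 3.545692) = 1.04·17.002902 = 17.683018 m
RSR: p² = 2 + d² − 2cos(α−β) + 2d(sin β − sin α) = 154.053403; p = √p² = 12.411825; φ = atan2(cos α − cos β, d − sin α + sin β) = 0.034805 rad; t = (α − φ) mod 2π = 4.151920 rad, q = (φ − β) mod 2π = 2.810199 rad → L = 1.04·(4.151920 + 12.411825 + 2.810199) = 1.04·19.373943 = 20.148901 m
LSR: p² = d² − 2 + 2cos(α−β) + 2d(sin α + sin β) = 112.001858; p = √p² = 10.583093; φ = atan2(−cos α − cos β, d + sin α + sin β) − atan2(−2, p) = 0.320456 rad; t = (φ − α) mod 2π = 2.416917 rad, q = (φ − β) mod 2π = 3.095850 rad → L = 1.04·(2.416917 + 10.583093 + 3.095850) = 1.04·16.095859 = 16.739694 m
RSL: p² = d² − 2 + 2cos(α−β) − 2d(sin α + sin β) = 170.206714; p = √p² = 13.046330; φ = atan2(cos α + cos β, d − sin α − sin β) − atan2(2, p) = -0.261090 rad; t = (α − φ) mod 2π = 4.447815 rad, q = (β − φ) mod 2π = 3.768882 rad → L = 1.04·(4.447815 + 13.046330 + 3.768882) = 1.04·21.263026 = 22.113547 m
RLR: c = (6 − d² + 2cos(α−β) + 2d(sin α − sin β))/8 = -18.256675, |c| > 1 → infeasible
LRL: c = (6 − d² + 2cos(α−β) − 2d(sin α − sin β))/8 = -15.241153, |c| > 1 → infeasible
Shortest: LSR with L = 16.739694 m ≈ 16.7397 m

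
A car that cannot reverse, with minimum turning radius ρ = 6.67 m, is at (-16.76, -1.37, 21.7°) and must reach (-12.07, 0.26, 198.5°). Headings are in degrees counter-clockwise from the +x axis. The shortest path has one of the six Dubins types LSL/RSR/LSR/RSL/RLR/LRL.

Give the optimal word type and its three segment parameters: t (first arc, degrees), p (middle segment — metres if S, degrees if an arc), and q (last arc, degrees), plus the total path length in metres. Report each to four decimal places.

LRL: t = 76.2839°, p = 295.1538°, q = 35.6700°, L = 47.3928 m

Let ψ = atan2(Δy, Δx) = atan2(1.63, 4.69) = 19.1648° be the start→goal bearing.
Normalize: d = |goal − start| / ρ = 4.965179/6.67 = 0.744405, α = (θ_start − ψ) mod 360° = 2.5352° = 0.044248 rad, β = (θ_goal − ψ) mod 360° = 179.3352° = 3.129990 rad.
Common terms: sin α = 0.044233, cos α = 0.999021, sin β = 0.011603, cos β = -0.999933, cos(α−β) = -0.998441, d² = 0.554138. Work in radians in the unit-radius frame; every candidate has L = ρ·(t + p + q).
LSL: p² = 2 + d² − 2cos(α−β) + 2d(sin α − sin β) = 4.599601; p = √p² = 2.144668; φ = atan2(cos β − cos α, d + sin α − sin β) = -1.200051 rad; t = (φ − α) mod 2π = 5.038887 rad, q = (β − φ) mod 2π = 4.330041 rad → L = 6.67·(5.038887 + 2.144668 + 4.330041) = 6.67·11.513595 = 76.795681 m
RSR: p² = 2 + d² − 2cos(α−β) + 2d(sin β − sin α) = 4.502439; p = √p² = 2.121895; φ = atan2(cos α − cos β, d − sin α + sin β) = 1.228721 rad; t = (α − φ) mod 2π = 5.098712 rad, q = (φ − β) mod 2π = 4.381917 rad → L = 6.67·(5.098712 + 2.121895 + 4.381917) = 6.67·11.602524 = 77.388832 m
LSR: p² = d² − 2 + 2cos(α−β) + 2d(sin α + sin β) = -3.359614 < 0 → infeasible
RSL: p² = d² − 2 + 2cos(α−β) − 2d(sin α + sin β) = -3.525872 < 0 → infeasible
RLR: c = (6 − d² + 2cos(α−β) + 2d(sin α − sin β))/8 = 0.437195; p = 2π − arccos c = 5.164867 rad; φ = atan2(cos α − cos β, d − sin α + sin β) = 1.228721 rad; t = (α − φ + p/2) mod 2π = 1.397960 rad, q = (α − β − t + p) mod 2π = 0.681165 rad → L = 6.67·(1.397960 + 5.164867 + 0.681165) = 6.67·7.243991 = 48.317420 m
LRL: c = (6 − d² + 2cos(α−β) − 2d(sin α − sin β))/8 = 0.425050; p = 2π − arccos c = 5.151406 rad; φ = atan2(cos β − cos α, d + sin α − sin β) = -1.200051 rad; t = (φ − α + p/2) mod 2π = 1.331404 rad, q = (β − α − t + p) mod 2π = 0.622558 rad → L = 6.67·(1.331404 + 5.151406 + 0.622558) = 6.67·7.105369 = 47.392810 m
Shortest: LRL with L = 47.392810 m ≈ 47.3928 m
Convert LRL to answer units (arcs ×180/π): t = 1.331404·180/π = 76.2839°, p = 5.151406·180/π = 295.1538°, q = 0.622558·180/π = 35.6700°, L = 47.3928 m.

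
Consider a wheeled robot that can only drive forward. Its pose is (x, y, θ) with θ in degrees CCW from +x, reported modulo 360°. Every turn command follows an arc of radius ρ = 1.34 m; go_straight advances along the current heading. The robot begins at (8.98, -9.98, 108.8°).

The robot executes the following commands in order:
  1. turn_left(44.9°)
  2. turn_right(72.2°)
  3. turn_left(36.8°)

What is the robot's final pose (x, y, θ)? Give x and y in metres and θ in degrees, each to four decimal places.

set_pose: (x, y, θ) = (8.9800, -9.9800, 108.8000°), ρ = 1.34
turn_left(44.9°): centre at ρ to the left, rotate +44.9° → (8.3052, -9.2105, 153.7000°)
turn_right(72.2°): centre at ρ to the right, rotate −72.2° → (7.5736, -7.8112, 81.5000°)
turn_left(36.8°): centre at ρ to the left, rotate +36.8° → (7.4282, -6.9778, 118.3000°)

(7.4282, -6.9778, 118.3000°)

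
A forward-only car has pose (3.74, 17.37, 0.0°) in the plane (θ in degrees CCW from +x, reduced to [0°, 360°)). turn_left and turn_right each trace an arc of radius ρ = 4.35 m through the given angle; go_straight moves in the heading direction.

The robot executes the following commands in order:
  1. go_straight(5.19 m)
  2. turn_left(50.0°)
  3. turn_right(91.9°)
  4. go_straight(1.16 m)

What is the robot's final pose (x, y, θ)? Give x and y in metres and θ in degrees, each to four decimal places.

(19.3631, 18.5908, 318.1000°)

set_pose: (x, y, θ) = (3.7400, 17.3700, 0.0000°), ρ = 4.35
go_straight(5.19): x += 5.19·cos θ, y += 5.19·sin θ → (8.9300, 17.3700, 0.0000°)
turn_left(50.0°): centre at ρ to the left, rotate +50.0° → (12.2623, 18.9239, 50.0000°)
turn_right(91.9°): centre at ρ to the right, rotate −91.9° → (18.4997, 19.3655, -41.9000° ≡ 318.1000°)
go_straight(1.16): x += 1.16·cos θ, y += 1.16·sin θ → (19.3631, 18.5908, 318.1000°)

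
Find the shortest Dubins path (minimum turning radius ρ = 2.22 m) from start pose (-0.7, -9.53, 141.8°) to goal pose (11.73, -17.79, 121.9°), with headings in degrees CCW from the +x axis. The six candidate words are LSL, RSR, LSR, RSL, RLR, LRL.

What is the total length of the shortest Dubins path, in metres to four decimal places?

27.3606 m

Let ψ = atan2(Δy, Δx) = atan2(-8.26, 12.43) = -33.6049° be the start→goal bearing.
Normalize: d = |goal − start| / ρ = 14.924225/2.22 = 6.722624, α = (θ_start − ψ) mod 360° = 175.4049° = 3.061393 rad, β = (θ_goal − ψ) mod 360° = 155.5049° = 2.714072 rad.
Common terms: sin α = 0.080114, cos α = -0.996786, sin β = 0.414616, cos β = -0.909997, cos(α−β) = 0.940288, d² = 45.193673. Work in radians in the unit-radius frame; every candidate has L = ρ·(t + p + q).
LSL: p² = 2 + d² − 2cos(α−β) + 2d(sin α − sin β) = 40.815639; p = √p² = 6.388712; φ = atan2(cos β − cos α, d + sin α − sin β) = 0.013585 rad; t = (φ − α) mod 2π = 3.235378 rad, q = (β − φ) mod 2π = 2.700487 rad → L = 2.22·(3.235378 + 6.388712 + 2.700487) = 2.22·12.324577 = 27.360560 m
RSR: p² = 2 + d² − 2cos(α−β) + 2d(sin β − sin α) = 49.810556; p = √p² = 7.057659; φ = atan2(cos α − cos β, d − sin α + sin β) = -0.012297 rad; t = (α − φ) mod 2π = 3.073690 rad, q = (φ − β) mod 2π = 3.556816 rad → L = 2.22·(3.073690 + 7.057659 + 3.556816) = 2.22·13.688165 = 30.387727 m
LSR: p² = d² − 2 + 2cos(α−β) + 2d(sin α + sin β) = 51.726012; p = √p² = 7.192080; φ = atan2(−cos α − cos β, d + sin α + sin β) − atan2(−2, p) = 0.529523 rad; t = (φ − α) mod 2π = 3.751316 rad, q = (φ − β) mod 2π = 4.098636 rad → L = 2.22·(3.751316 + 7.192080 + 4.098636) = 2.22·15.042032 = 33.393311 m
RSL: p² = d² − 2 + 2cos(α−β) − 2d(sin α + sin β) = 38.422488; p = √p² = 6.198588; φ = atan2(cos α + cos β, d − sin α − sin β) − atan2(2, p) = -0.609215 rad; t = (α − φ) mod 2π = 3.670607 rad, q = (β − φ) mod 2π = 3.323287 rad → L = 2.22·(3.670607 + 6.198588 + 3.323287) = 2.22·13.192482 = 29.287310 m
RLR: c = (6 − d² + 2cos(α−β) + 2d(sin α − sin β))/8 = -5.226319, |c| > 1 → infeasible
LRL: c = (6 − d² + 2cos(α−β) − 2d(sin α − sin β))/8 = -4.101955, |c| > 1 → infeasible
Shortest: LSL with L = 27.360560 m ≈ 27.3606 m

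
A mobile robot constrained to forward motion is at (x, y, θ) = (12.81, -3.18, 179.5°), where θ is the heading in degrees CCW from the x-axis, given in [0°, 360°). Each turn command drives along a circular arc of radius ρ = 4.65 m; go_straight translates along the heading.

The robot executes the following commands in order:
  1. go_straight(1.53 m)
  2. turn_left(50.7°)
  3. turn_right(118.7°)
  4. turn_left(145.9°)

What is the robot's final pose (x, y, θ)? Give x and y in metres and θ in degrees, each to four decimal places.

set_pose: (x, y, θ) = (12.8100, -3.1800, 179.5000°), ρ = 4.65
go_straight(1.53): x += 1.53·cos θ, y += 1.53·sin θ → (11.2801, -3.1666, 179.5000°)
turn_left(50.7°): centre at ρ to the left, rotate +50.7° → (7.6670, -4.8400, 230.2000°)
turn_right(118.7°): centre at ρ to the right, rotate −118.7° → (-0.2320, -3.5677, 111.5000°)
turn_left(145.9°): centre at ρ to the left, rotate +145.9° → (-9.0965, -4.2575, 257.4000°)

(-9.0965, -4.2575, 257.4000°)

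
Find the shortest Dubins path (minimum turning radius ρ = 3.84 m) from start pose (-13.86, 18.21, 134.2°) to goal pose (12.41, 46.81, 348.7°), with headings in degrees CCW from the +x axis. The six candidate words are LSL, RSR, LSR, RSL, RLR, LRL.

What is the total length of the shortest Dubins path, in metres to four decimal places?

Let ψ = atan2(Δy, Δx) = atan2(28.60, 26.27) = 47.4315° be the start→goal bearing.
Normalize: d = |goal − start| / ρ = 38.833914/3.84 = 10.112999, α = (θ_start − ψ) mod 360° = 86.7685° = 1.514395 rad, β = (θ_goal − ψ) mod 360° = 301.2685° = 5.258126 rad.
Common terms: sin α = 0.998410, cos α = 0.056371, sin β = -0.854745, cos β = 0.519049, cos(α−β) = -0.824126, d² = 102.272739. Work in radians in the unit-radius frame; every candidate has L = ρ·(t + p + q).
LSL: p² = 2 + d² − 2cos(α−β) + 2d(sin α − sin β) = 143.402891; p = √p² = 11.975095; φ = atan2(cos β − cos α, d + sin α − sin β) = 0.038646 rad; t = (φ − α) mod 2π = 4.807436 rad, q = (β − φ) mod 2π = 5.219480 rad → L = 3.84·(4.807436 + 11.975095 + 5.219480) = 3.84·22.002011 = 84.487723 m
RSR: p² = 2 + d² − 2cos(α−β) + 2d(sin β − sin α) = 68.439091; p = √p² = 8.272792; φ = atan2(cos α − cos β, d − sin α + sin β) = -0.055957 rad; t = (α − φ) mod 2π = 1.570352 rad, q = (φ − β) mod 2π = 0.969102 rad → L = 3.84·(1.570352 + 8.272792 + 0.969102) = 3.84·10.812246 = 41.519026 m
LSR: p² = d² − 2 + 2cos(α−β) + 2d(sin α + sin β) = 101.530257; p = √p² = 10.076222; φ = atan2(−cos α − cos β, d + sin α + sin β) − atan2(−2, p) = 0.139897 rad; t = (φ − α) mod 2π = 4.908687 rad, q = (φ − β) mod 2π = 1.164956 rad → L = 3.84·(4.908687 + 10.076222 + 1.164956) = 3.84·16.149866 = 62.015484 m
RSL: p² = d² − 2 + 2cos(α−β) − 2d(sin α + sin β) = 95.718716; p = √p² = 9.783594; φ = atan2(cos α + cos β, d − sin α − sin β) − atan2(2, p) = -0.143991 rad; t = (α − φ) mod 2π = 1.658386 rad, q = (β − φ) mod 2π = 5.402117 rad → L = 3.84·(1.658386 + 9.783594 + 5.402117) = 3.84·16.844097 = 64.681333 m
RLR: c = (6 − d² + 2cos(α−β) + 2d(sin α − sin β))/8 = -7.554886, |c| > 1 → infeasible
LRL: c = (6 − d² + 2cos(α−β) − 2d(sin α − sin β))/8 = -16.925361, |c| > 1 → infeasible
Shortest: RSR with L = 41.519026 m ≈ 41.5190 m

41.5190 m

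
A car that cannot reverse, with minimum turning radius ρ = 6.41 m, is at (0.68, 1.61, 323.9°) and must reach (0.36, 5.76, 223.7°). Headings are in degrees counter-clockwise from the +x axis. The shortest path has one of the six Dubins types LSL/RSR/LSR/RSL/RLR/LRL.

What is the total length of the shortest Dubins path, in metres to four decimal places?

36.6786 m

Let ψ = atan2(Δy, Δx) = atan2(4.15, -0.32) = 94.4093° be the start→goal bearing.
Normalize: d = |goal − start| / ρ = 4.162319/6.41 = 0.649348, α = (θ_start − ψ) mod 360° = 229.4907° = 4.005369 rad, β = (θ_goal − ψ) mod 360° = 129.2907° = 2.256549 rad.
Common terms: sin α = -0.760301, cos α = -0.649571, sin β = 0.773943, cos β = -0.633256, cos(α−β) = -0.177085, d² = 0.421652. Work in radians in the unit-radius frame; every candidate has L = ρ·(t + p + q).
LSL: p² = 2 + d² − 2cos(α−β) + 2d(sin α − sin β) = 0.783307; p = √p² = 0.885046; φ = atan2(cos β − cos α, d + sin α − sin β) = 3.123157 rad; t = (φ − α) mod 2π = 5.400974 rad, q = (β − φ) mod 2π = 5.416577 rad → L = 6.41·(5.400974 + 0.885046 + 5.416577) = 6.41·11.702597 = 75.013646 m
RSR: p² = 2 + d² − 2cos(α−β) + 2d(sin β − sin α) = 4.768337; p = √p² = 2.183652; φ = atan2(cos α − cos β, d − sin α + sin β) = -0.007472 rad; t = (α − φ) mod 2π = 4.012841 rad, q = (φ − β) mod 2π = 4.019165 rad → L = 6.41·(4.012841 + 2.183652 + 4.019165) = 6.41·10.215657 = 65.482364 m
LSR: p² = d² − 2 + 2cos(α−β) + 2d(sin α + sin β) = -1.914801 < 0 → infeasible
RSL: p² = d² − 2 + 2cos(α−β) − 2d(sin α + sin β) = -1.950233 < 0 → infeasible
RLR: c = (6 − d² + 2cos(α−β) + 2d(sin α − sin β))/8 = 0.403958; p = 2π − arccos c = 5.128228 rad; φ = atan2(cos α − cos β, d − sin α + sin β) = -0.007472 rad; t = (α − φ + p/2) mod 2π = 0.293769 rad, q = (α − β − t + p) mod 2π = 0.300093 rad → L = 6.41·(0.293769 + 5.128228 + 0.300093) = 6.41·5.722091 = 36.678604 m
LRL: c = (6 − d² + 2cos(α−β) − 2d(sin α − sin β))/8 = 0.902087; p = 2π − arccos c = 5.836970 rad; φ = atan2(cos β − cos α, d + sin α − sin β) = 3.123157 rad; t = (φ − α + p/2) mod 2π = 2.036273 rad, q = (β − α − t + p) mod 2π = 2.051877 rad → L = 6.41·(2.036273 + 5.836970 + 2.051877) = 6.41·9.925119 = 63.620014 m
Shortest: RLR with L = 36.678604 m ≈ 36.6786 m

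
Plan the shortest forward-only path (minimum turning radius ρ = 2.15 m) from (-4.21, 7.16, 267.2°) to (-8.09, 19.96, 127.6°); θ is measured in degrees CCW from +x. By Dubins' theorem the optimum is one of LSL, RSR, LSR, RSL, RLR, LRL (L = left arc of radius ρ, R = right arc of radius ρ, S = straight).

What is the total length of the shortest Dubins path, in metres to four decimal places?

Let ψ = atan2(Δy, Δx) = atan2(12.80, -3.88) = 106.8634° be the start→goal bearing.
Normalize: d = |goal − start| / ρ = 13.375141/2.15 = 6.220996, α = (θ_start − ψ) mod 360° = 160.3366° = 2.798402 rad, β = (θ_goal − ψ) mod 360° = 20.7366° = 0.361923 rad.
Common terms: sin α = 0.336493, cos α = -0.941686, sin β = 0.354073, cos β = 0.935218, cos(α−β) = -0.761538, d² = 38.700790. Work in radians in the unit-radius frame; every candidate has L = ρ·(t + p + q).
LSL: p² = 2 + d² − 2cos(α−β) + 2d(sin α − sin β) = 42.005141; p = √p² = 6.481137; φ = atan2(cos β − cos α, d + sin α − sin β) = 0.293803 rad; t = (φ − α) mod 2π = 3.778587 rad, q = (β − φ) mod 2π = 0.068119 rad → L = 2.15·(3.778587 + 6.481137 + 0.068119) = 2.15·10.327843 = 22.204862 m
RSR: p² = 2 + d² − 2cos(α−β) + 2d(sin β − sin α) = 42.442591; p = √p² = 6.514798; φ = atan2(cos α − cos β, d − sin α + sin β) = -0.292241 rad; t = (α − φ) mod 2π = 3.090643 rad, q = (φ − β) mod 2π = 5.629022 rad → L = 2.15·(3.090643 + 6.514798 + 5.629022) = 2.15·15.234463 = 32.754095 m
LSR: p² = d² − 2 + 2cos(α−β) + 2d(sin α + sin β) = 43.769731; p = √p² = 6.615870; φ = atan2(−cos α − cos β, d + sin α + sin β) − atan2(−2, p) = 0.294505 rad; t = (φ − α) mod 2π = 3.779288 rad, q = (φ − β) mod 2π = 6.215767 rad → L = 2.15·(3.779288 + 6.615870 + 6.215767) = 2.15·16.610925 = 35.713488 m
RSL: p² = d² − 2 + 2cos(α−β) − 2d(sin α + sin β) = 26.585695; p = √p² = 5.156132; φ = atan2(cos α + cos β, d − sin α − sin β) − atan2(2, p) = -0.371191 rad; t = (α − φ) mod 2π = 3.169593 rad, q = (β − φ) mod 2π = 0.733113 rad → L = 2.15·(3.169593 + 5.156132 + 0.733113) = 2.15·9.058838 = 19.476502 m
RLR: c = (6 − d² + 2cos(α−β) + 2d(sin α − sin β))/8 = -4.305324, |c| > 1 → infeasible
LRL: c = (6 − d² + 2cos(α−β) − 2d(sin α − sin β))/8 = -4.250643, |c| > 1 → infeasible
Shortest: RSL with L = 19.476502 m ≈ 19.4765 m

19.4765 m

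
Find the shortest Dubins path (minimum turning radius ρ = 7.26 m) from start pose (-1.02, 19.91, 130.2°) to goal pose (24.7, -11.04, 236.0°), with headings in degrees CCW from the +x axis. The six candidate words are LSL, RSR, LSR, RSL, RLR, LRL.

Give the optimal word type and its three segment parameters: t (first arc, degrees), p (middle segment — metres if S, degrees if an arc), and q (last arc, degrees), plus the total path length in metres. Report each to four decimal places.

Let ψ = atan2(Δy, Δx) = atan2(-30.95, 25.72) = -50.2728° be the start→goal bearing.
Normalize: d = |goal − start| / ρ = 40.242029/7.26 = 5.542979, α = (θ_start − ψ) mod 360° = 180.4728° = 3.149845 rad, β = (θ_goal − ψ) mod 360° = 286.2728° = 4.996403 rad.
Common terms: sin α = -0.008252, cos α = -0.999966, sin β = -0.959938, cos β = 0.280211, cos(α−β) = -0.272280, d² = 30.724618. Work in radians in the unit-radius frame; every candidate has L = ρ·(t + p + q).
LSL: p² = 2 + d² − 2cos(α−β) + 2d(sin α − sin β) = 43.819533; p = √p² = 6.619632; φ = atan2(cos β − cos α, d + sin α − sin β) = 0.194617 rad; t = (φ − α) mod 2π = 3.327958 rad, q = (β − φ) mod 2π = 4.801786 rad → L = 7.26·(3.327958 + 6.619632 + 4.801786) = 7.26·14.749376 = 107.080470 m
RSR: p² = 2 + d² − 2cos(α−β) + 2d(sin β − sin α) = 22.718825; p = √p² = 4.766427; φ = atan2(cos α − cos β, d − sin α + sin β) = -0.271921 rad; t = (α − φ) mod 2π = 3.421766 rad, q = (φ − β) mod 2π = 1.014861 rad → L = 7.26·(3.421766 + 4.766427 + 1.014861) = 7.26·9.203054 = 66.814171 m
LSR: p² = d² − 2 + 2cos(α−β) + 2d(sin α + sin β) = 17.446739; p = √p² = 4.176929; φ = atan2(−cos α − cos β, d + sin α + sin β) − atan2(−2, p) = 0.602613 rad; t = (φ − α) mod 2π = 3.735953 rad, q = (φ − β) mod 2π = 1.889395 rad → L = 7.26·(3.735953 + 4.176929 + 1.889395) = 7.26·9.802277 = 71.164531 m
RSL: p² = d² − 2 + 2cos(α−β) − 2d(sin α + sin β) = 38.913377; p = √p² = 6.238059; φ = atan2(cos α + cos β, d − sin α − sin β) − atan2(2, p) = -0.420353 rad; t = (α − φ) mod 2π = 3.570198 rad, q = (β − φ) mod 2π = 5.416756 rad → L = 7.26·(3.570198 + 6.238059 + 5.416756) = 7.26·15.225013 = 110.533594 m
RLR: c = (6 − d² + 2cos(α−β) + 2d(sin α − sin β))/8 = -1.839853, |c| > 1 → infeasible
LRL: c = (6 − d² + 2cos(α−β) − 2d(sin α − sin β))/8 = -4.477442, |c| > 1 → infeasible
Shortest: RSR with L = 66.814171 m ≈ 66.8142 m
Convert RSR to answer units (arcs ×180/π): t = 3.421766·180/π = 196.0527°, p = ρ·p = 7.26·4.766427 = 34.6043 m, q = 1.014861·180/π = 58.1473°, L = 66.8142 m.

RSR: t = 196.0527°, p = 34.6043 m, q = 58.1473°, L = 66.8142 m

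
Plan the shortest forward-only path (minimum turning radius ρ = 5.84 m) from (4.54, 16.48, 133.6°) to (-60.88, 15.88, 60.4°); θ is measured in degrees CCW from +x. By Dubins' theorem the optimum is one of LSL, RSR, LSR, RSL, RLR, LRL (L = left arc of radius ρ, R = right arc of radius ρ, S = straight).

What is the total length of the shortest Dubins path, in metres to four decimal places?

74.1426 m

Let ψ = atan2(Δy, Δx) = atan2(-0.60, -65.42) = -179.4745° be the start→goal bearing.
Normalize: d = |goal − start| / ρ = 65.422751/5.84 = 11.202526, α = (θ_start − ψ) mod 360° = 313.0745° = 5.464181 rad, β = (θ_goal − ψ) mod 360° = 239.8745° = 4.186600 rad.
Common terms: sin α = -0.730466, cos α = 0.682949, sin β = -0.864928, cos β = -0.501895, cos(α−β) = 0.289032, d² = 125.496587. Work in radians in the unit-radius frame; every candidate has L = ρ·(t + p + q).
LSL: p² = 2 + d² − 2cos(α−β) + 2d(sin α − sin β) = 129.931160; p = √p² = 11.398735; φ = atan2(cos β − cos α, d + sin α − sin β) = -0.104133 rad; t = (φ − α) mod 2π = 0.714871 rad, q = (β − φ) mod 2π = 4.290734 rad → L = 5.84·(0.714871 + 11.398735 + 4.290734) = 5.84·16.404339 = 95.801342 m
RSR: p² = 2 + d² − 2cos(α−β) + 2d(sin β − sin α) = 123.905887; p = √p² = 11.131302; φ = atan2(cos α − cos β, d − sin α + sin β) = 0.106645 rad; t = (α − φ) mod 2π = 5.357537 rad, q = (φ − β) mod 2π = 2.203230 rad → L = 5.84·(5.357537 + 11.131302 + 2.203230) = 5.84·18.692068 = 109.161680 m
LSR: p² = d² − 2 + 2cos(α−β) + 2d(sin α + sin β) = 88.329757; p = √p² = 9.398391; φ = atan2(−cos α − cos β, d + sin α + sin β) − atan2(−2, p) = 0.190831 rad; t = (φ − α) mod 2π = 1.009835 rad, q = (φ − β) mod 2π = 2.287416 rad → L = 5.84·(1.009835 + 9.398391 + 2.287416) = 5.84·12.695643 = 74.142553 m
RSL: p² = d² − 2 + 2cos(α−β) − 2d(sin α + sin β) = 159.819544; p = √p² = 12.641975; φ = atan2(cos α + cos β, d − sin α − sin β) − atan2(2, p) = -0.142757 rad; t = (α − φ) mod 2π = 5.606938 rad, q = (β − φ) mod 2π = 4.329357 rad → L = 5.84·(5.606938 + 12.641975 + 4.329357) = 5.84·22.578270 = 131.857098 m
RLR: c = (6 − d² + 2cos(α−β) + 2d(sin α − sin β))/8 = -14.488236, |c| > 1 → infeasible
LRL: c = (6 − d² + 2cos(α−β) − 2d(sin α − sin β))/8 = -15.241395, |c| > 1 → infeasible
Shortest: LSR with L = 74.142553 m ≈ 74.1426 m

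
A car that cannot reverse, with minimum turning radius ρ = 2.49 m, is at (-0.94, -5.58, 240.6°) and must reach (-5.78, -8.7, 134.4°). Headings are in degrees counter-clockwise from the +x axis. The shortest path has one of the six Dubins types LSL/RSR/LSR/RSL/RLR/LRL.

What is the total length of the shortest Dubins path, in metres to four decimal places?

Let ψ = atan2(Δy, Δx) = atan2(-3.12, -4.84) = -147.1930° be the start→goal bearing.
Normalize: d = |goal − start| / ρ = 5.758472/2.49 = 2.312639, α = (θ_start − ψ) mod 360° = 27.7930° = 0.485080 rad, β = (θ_goal − ψ) mod 360° = 281.5930° = 4.914726 rad.
Common terms: sin α = 0.466279, cos α = 0.884638, sin β = -0.979600, cos β = 0.200959, cos(α−β) = -0.278991, d² = 5.348301. Work in radians in the unit-radius frame; every candidate has L = ρ·(t + p + q).
LSL: p² = 2 + d² − 2cos(α−β) + 2d(sin α − sin β) = 14.593875; p = √p² = 3.820193; φ = atan2(cos β − cos α, d + sin α − sin β) = -0.179934 rad; t = (φ − α) mod 2π = 5.618172 rad, q = (β − φ) mod 2π = 5.094659 rad → L = 2.49·(5.618172 + 3.820193 + 5.094659) = 2.49·14.533024 = 36.187230 m
RSR: p² = 2 + d² − 2cos(α−β) + 2d(sin β − sin α) = 1.218691; p = √p² = 1.103943; φ = atan2(cos α − cos β, d − sin α + sin β) = 0.667859 rad; t = (α − φ) mod 2π = 6.100407 rad, q = (φ − β) mod 2π = 2.036318 rad → L = 2.49·(6.100407 + 1.103943 + 2.036318) = 2.49·9.240668 = 23.009264 m
LSR: p² = d² − 2 + 2cos(α−β) + 2d(sin α + sin β) = 0.416068; p = √p² = 0.645033; φ = atan2(−cos α − cos β, d + sin α + sin β) − atan2(−2, p) = 0.715942 rad; t = (φ − α) mod 2π = 0.230862 rad, q = (φ − β) mod 2π = 2.084402 rad → L = 2.49·(0.230862 + 0.645033 + 2.084402) = 2.49·2.960298 = 7.371141 m
RSL: p² = d² − 2 + 2cos(α−β) − 2d(sin α + sin β) = 5.164569; p = √p² = 2.272569; φ = atan2(cos α + cos β, d − sin α − sin β) − atan2(2, p) = -0.354920 rad; t = (α − φ) mod 2π = 0.840000 rad, q = (β − φ) mod 2π = 5.269645 rad → L = 2.49·(0.840000 + 2.272569 + 5.269645) = 2.49·8.382214 = 20.871713 m
RLR: c = (6 − d² + 2cos(α−β) + 2d(sin α − sin β))/8 = 0.847664; p = 2π − arccos c = 5.723955 rad; φ = atan2(cos α − cos β, d − sin α + sin β) = 0.667859 rad; t = (α − φ + p/2) mod 2π = 2.679199 rad, q = (α − β − t + p) mod 2π = 4.898296 rad → L = 2.49·(2.679199 + 5.723955 + 4.898296) = 2.49·13.301450 = 33.120609 m
LRL: c = (6 − d² + 2cos(α−β) − 2d(sin α − sin β))/8 = -0.824234; p = 2π − arccos c = 3.743540 rad; φ = atan2(cos β − cos α, d + sin α − sin β) = -0.179934 rad; t = (φ − α + p/2) mod 2π = 1.206756 rad, q = (β − α − t + p) mod 2π = 0.683244 rad → L = 2.49·(1.206756 + 3.743540 + 0.683244) = 2.49·5.633541 = 14.027516 m
Shortest: LSR with L = 7.371141 m ≈ 7.3711 m

7.3711 m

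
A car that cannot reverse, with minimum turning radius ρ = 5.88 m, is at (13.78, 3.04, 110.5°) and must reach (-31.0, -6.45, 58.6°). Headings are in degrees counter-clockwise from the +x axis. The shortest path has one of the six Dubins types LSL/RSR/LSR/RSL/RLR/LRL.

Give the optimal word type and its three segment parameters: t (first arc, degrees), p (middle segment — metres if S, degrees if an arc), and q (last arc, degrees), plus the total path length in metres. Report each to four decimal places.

LSR: t = 105.6969°, p = 33.8398 m, q = 157.5969°, L = 60.8605 m

Let ψ = atan2(Δy, Δx) = atan2(-9.49, -44.78) = -168.0346° be the start→goal bearing.
Normalize: d = |goal − start| / ρ = 45.774540/5.88 = 7.784786, α = (θ_start − ψ) mod 360° = 278.5346° = 4.861346 rad, β = (θ_goal − ψ) mod 360° = 226.6346° = 3.955520 rad.
Common terms: sin α = -0.988926, cos α = 0.148407, sin β = -0.726990, cos β = -0.686648, cos(α−β) = 0.617036, d² = 60.602888. Work in radians in the unit-radius frame; every candidate has L = ρ·(t + p + q).
LSL: p² = 2 + d² − 2cos(α−β) + 2d(sin α − sin β) = 57.290577; p = √p² = 7.569054; φ = atan2(cos β − cos α, d + sin α − sin β) = -0.110550 rad; t = (φ − α) mod 2π = 1.311289 rad, q = (β − φ) mod 2π = 4.066070 rad → L = 5.88·(1.311289 + 7.569054 + 4.066070) = 5.88·12.946413 = 76.124910 m
RSR: p² = 2 + d² − 2cos(α−β) + 2d(sin β − sin α) = 65.447056; p = √p² = 8.089936; φ = atan2(cos α − cos β, d − sin α + sin β) = 0.103406 rad; t = (α − φ) mod 2π = 4.757941 rad, q = (φ − β) mod 2π = 2.431071 rad → L = 5.88·(4.757941 + 8.089936 + 2.431071) = 5.88·15.278947 = 89.840207 m
LSR: p² = d² − 2 + 2cos(α−β) + 2d(sin α + sin β) = 33.120881; p = √p² = 5.755074; φ = atan2(−cos α − cos β, d + sin α + sin β) − atan2(−2, p) = 0.422921 rad; t = (φ − α) mod 2π = 1.844760 rad, q = (φ − β) mod 2π = 2.750585 rad → L = 5.88·(1.844760 + 5.755074 + 2.750585) = 5.88·10.350419 = 60.860467 m
RSL: p² = d² − 2 + 2cos(α−β) − 2d(sin α + sin β) = 86.553039; p = √p² = 9.303389; φ = atan2(cos α + cos β, d − sin α − sin β) − atan2(2, p) = -0.268345 rad; t = (α − φ) mod 2π = 5.129691 rad, q = (β − φ) mod 2π = 4.223865 rad → L = 5.88·(5.129691 + 9.303389 + 4.223865) = 5.88·18.656945 = 109.702838 m
RLR: c = (6 − d² + 2cos(α−β) + 2d(sin α − sin β))/8 = -7.180882, |c| > 1 → infeasible
LRL: c = (6 − d² + 2cos(α−β) − 2d(sin α − sin β))/8 = -6.161322, |c| > 1 → infeasible
Shortest: LSR with L = 60.860467 m ≈ 60.8605 m
Convert LSR to answer units (arcs ×180/π): t = 1.844760·180/π = 105.6969°, p = ρ·p = 5.88·5.755074 = 33.8398 m, q = 2.750585·180/π = 157.5969°, L = 60.8605 m.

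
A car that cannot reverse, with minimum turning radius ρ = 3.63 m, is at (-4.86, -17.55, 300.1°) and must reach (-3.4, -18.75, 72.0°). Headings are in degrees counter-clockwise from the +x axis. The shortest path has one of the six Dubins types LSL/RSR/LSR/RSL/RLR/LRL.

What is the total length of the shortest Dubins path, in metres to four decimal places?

25.5531 m

Let ψ = atan2(Δy, Δx) = atan2(-1.20, 1.46) = -39.4174° be the start→goal bearing.
Normalize: d = |goal − start| / ρ = 1.889868/3.63 = 0.520625, α = (θ_start − ψ) mod 360° = 339.5174° = 5.925696 rad, β = (θ_goal − ψ) mod 360° = 111.4174° = 1.944600 rad.
Common terms: sin α = -0.349923, cos α = 0.936778, sin β = 0.930945, cos β = -0.365159, cos(α−β) = -0.667833, d² = 0.271050. Work in radians in the unit-radius frame; every candidate has L = ρ·(t + p + q).
LSL: p² = 2 + d² − 2cos(α−β) + 2d(sin α − sin β) = 2.273012; p = √p² = 1.507651; φ = atan2(cos β − cos α, d + sin α − sin β) = -2.099317 rad; t = (φ − α) mod 2π = 4.541357 rad, q = (β − φ) mod 2π = 4.043918 rad → L = 3.63·(4.541357 + 1.507651 + 4.043918) = 3.63·10.092926 = 36.637321 m
RSR: p² = 2 + d² − 2cos(α−β) + 2d(sin β − sin α) = 4.940418; p = √p² = 2.222705; φ = atan2(cos α − cos β, d − sin α + sin β) = 0.625799 rad; t = (α − φ) mod 2π = 5.299898 rad, q = (φ − β) mod 2π = 4.964384 rad → L = 3.63·(5.299898 + 2.222705 + 4.964384) = 3.63·12.486987 = 45.327761 m
LSR: p² = d² − 2 + 2cos(α−β) + 2d(sin α + sin β) = -2.459626 < 0 → infeasible
RSL: p² = d² − 2 + 2cos(α−β) − 2d(sin α + sin β) = -3.669604 < 0 → infeasible
RLR: c = (6 − d² + 2cos(α−β) + 2d(sin α − sin β))/8 = 0.382448; p = 2π − arccos c = 5.104833 rad; φ = atan2(cos α − cos β, d − sin α + sin β) = 0.625799 rad; t = (α − φ + p/2) mod 2π = 1.569129 rad, q = (α − β − t + p) mod 2π = 1.233615 rad → L = 3.63·(1.569129 + 5.104833 + 1.233615) = 3.63·7.907577 = 28.704503 m
LRL: c = (6 − d² + 2cos(α−β) − 2d(sin α − sin β))/8 = 0.715873; p = 2π − arccos c = 5.510263 rad; φ = atan2(cos β − cos α, d + sin α − sin β) = -2.099317 rad; t = (φ − α + p/2) mod 2π = 1.013303 rad, q = (β − α − t + p) mod 2π = 0.515864 rad → L = 3.63·(1.013303 + 5.510263 + 0.515864) = 3.63·7.039431 = 25.553133 m
Shortest: LRL with L = 25.553133 m ≈ 25.5531 m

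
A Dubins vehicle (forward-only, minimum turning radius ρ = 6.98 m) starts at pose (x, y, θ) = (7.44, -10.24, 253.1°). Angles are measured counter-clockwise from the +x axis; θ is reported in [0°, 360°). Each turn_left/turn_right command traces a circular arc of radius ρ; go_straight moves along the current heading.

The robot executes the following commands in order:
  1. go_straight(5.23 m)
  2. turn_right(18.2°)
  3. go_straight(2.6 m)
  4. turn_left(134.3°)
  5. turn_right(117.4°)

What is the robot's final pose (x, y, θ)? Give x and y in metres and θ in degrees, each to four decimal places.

(18.0302, -39.3298, 251.8000°)

set_pose: (x, y, θ) = (7.4400, -10.2400, 253.1000°), ρ = 6.98
go_straight(5.23): x += 5.23·cos θ, y += 5.23·sin θ → (5.9196, -15.2441, 253.1000°)
turn_right(18.2°): centre at ρ to the right, rotate −18.2° → (4.9518, -17.2286, 234.9000°)
go_straight(2.6): x += 2.6·cos θ, y += 2.6·sin θ → (3.4567, -19.3558, 234.9000°)
turn_left(134.3°): centre at ρ to the left, rotate +134.3° → (10.2834, -30.2595, 369.2000° ≡ 9.2000°)
turn_right(117.4°): centre at ρ to the right, rotate −117.4° → (18.0302, -39.3298, -108.2000° ≡ 251.8000°)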